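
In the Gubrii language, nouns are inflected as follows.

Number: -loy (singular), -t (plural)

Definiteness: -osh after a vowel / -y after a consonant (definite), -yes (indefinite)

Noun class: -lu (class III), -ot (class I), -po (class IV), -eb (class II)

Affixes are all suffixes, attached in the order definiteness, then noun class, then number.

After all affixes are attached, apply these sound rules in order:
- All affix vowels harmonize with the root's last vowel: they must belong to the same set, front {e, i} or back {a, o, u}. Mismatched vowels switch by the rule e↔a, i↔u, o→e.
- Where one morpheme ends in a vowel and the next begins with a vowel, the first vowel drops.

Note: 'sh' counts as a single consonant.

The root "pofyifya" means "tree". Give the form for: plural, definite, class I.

Attach definiteness definite -osh (after vowel 'a') → pofyifyaosh.
Attach noun class class I -ot → pofyifyaoshot.
Attach number plural -t → pofyifyaoshott.
Vowel harmony: no change.
Apply vowel deletion: pofyifyaoshott → pofyifyoshott.

pofyifyoshott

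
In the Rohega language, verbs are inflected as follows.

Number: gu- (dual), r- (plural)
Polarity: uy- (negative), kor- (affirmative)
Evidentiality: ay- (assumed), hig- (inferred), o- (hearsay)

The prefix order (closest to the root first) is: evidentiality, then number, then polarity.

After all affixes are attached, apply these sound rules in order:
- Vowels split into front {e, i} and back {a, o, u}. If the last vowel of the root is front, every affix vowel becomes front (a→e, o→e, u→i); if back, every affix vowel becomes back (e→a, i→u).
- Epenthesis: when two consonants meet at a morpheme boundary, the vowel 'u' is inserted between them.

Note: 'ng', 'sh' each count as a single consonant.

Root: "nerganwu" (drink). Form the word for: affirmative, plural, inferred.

koruruhugunerganwu

Attach evidentiality inferred hig- → hignerganwu.
Attach number plural r- → rhignerganwu.
Attach polarity affirmative kor- → korrhignerganwu.
Apply vowel harmony: korrhignerganwu → korrhugnerganwu.
Apply epenthesis: korrhugnerganwu → koruruhugunerganwu.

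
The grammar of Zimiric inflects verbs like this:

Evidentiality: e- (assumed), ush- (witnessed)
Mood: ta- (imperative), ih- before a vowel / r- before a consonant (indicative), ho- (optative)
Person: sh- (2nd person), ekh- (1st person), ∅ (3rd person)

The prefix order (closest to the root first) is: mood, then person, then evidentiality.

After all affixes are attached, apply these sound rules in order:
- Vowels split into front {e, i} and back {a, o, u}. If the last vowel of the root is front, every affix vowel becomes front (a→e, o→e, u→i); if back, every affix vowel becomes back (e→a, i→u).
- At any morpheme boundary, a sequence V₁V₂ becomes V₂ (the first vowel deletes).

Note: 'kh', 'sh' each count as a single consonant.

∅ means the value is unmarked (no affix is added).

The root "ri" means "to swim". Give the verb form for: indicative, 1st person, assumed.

ekhrri

Attach mood indicative r- (before consonant 'r') → rri.
Attach person 1st person ekh- → ekhrri.
Attach evidentiality assumed e- → eekhrri.
Vowel harmony: no change.
Apply vowel deletion: eekhrri → ekhrri.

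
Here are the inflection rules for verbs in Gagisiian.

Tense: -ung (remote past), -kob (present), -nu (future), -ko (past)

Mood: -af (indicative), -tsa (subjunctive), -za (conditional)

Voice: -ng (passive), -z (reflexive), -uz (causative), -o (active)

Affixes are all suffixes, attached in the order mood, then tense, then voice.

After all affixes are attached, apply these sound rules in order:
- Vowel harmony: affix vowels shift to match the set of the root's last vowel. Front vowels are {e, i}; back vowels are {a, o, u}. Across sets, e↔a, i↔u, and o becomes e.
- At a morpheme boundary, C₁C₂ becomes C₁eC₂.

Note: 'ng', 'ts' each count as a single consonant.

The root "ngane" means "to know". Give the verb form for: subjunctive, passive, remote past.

nganetseingeng

Attach mood subjunctive -tsa → nganetsa.
Attach tense remote past -ung → nganetsaung.
Attach voice passive -ng → nganetsaungng.
Apply vowel harmony: nganetsaungng → nganetseingng.
Apply epenthesis: nganetseingng → nganetseingeng.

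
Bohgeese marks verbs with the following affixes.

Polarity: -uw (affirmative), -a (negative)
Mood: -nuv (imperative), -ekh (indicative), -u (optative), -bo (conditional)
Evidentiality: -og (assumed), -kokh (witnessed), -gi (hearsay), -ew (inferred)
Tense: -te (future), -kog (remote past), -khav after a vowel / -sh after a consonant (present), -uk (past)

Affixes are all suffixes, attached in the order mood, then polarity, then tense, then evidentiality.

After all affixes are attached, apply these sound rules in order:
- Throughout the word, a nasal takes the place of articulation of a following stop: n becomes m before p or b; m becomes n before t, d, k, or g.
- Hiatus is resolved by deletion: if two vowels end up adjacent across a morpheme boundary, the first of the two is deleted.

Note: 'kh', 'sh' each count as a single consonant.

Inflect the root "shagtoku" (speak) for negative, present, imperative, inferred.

Attach mood imperative -nuv → shagtokunuv.
Attach polarity negative -a → shagtokunuva.
Attach tense present -khav (after vowel 'a') → shagtokunuvakhav.
Attach evidentiality inferred -ew → shagtokunuvakhavew.
Nasal assimilation: no change.
Vowel deletion: no change.

shagtokunuvakhavew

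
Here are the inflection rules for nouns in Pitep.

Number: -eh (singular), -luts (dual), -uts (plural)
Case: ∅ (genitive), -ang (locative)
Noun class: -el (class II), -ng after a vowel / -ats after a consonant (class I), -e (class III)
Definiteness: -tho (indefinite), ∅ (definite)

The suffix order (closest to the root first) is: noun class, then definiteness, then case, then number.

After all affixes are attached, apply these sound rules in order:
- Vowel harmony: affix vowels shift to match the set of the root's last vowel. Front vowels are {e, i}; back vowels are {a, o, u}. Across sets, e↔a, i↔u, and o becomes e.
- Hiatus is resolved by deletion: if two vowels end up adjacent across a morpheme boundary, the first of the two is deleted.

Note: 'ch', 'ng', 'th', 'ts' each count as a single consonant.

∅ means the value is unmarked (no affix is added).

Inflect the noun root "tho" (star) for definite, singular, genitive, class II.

thalah

Attach noun class class II -el → thoel.
definiteness = definite: zero marking, form stays thoel.
case = genitive: zero marking, form stays thoel.
Attach number singular -eh → thoeleh.
Apply vowel harmony: thoeleh → thoalah.
Apply vowel deletion: thoalah → thalah.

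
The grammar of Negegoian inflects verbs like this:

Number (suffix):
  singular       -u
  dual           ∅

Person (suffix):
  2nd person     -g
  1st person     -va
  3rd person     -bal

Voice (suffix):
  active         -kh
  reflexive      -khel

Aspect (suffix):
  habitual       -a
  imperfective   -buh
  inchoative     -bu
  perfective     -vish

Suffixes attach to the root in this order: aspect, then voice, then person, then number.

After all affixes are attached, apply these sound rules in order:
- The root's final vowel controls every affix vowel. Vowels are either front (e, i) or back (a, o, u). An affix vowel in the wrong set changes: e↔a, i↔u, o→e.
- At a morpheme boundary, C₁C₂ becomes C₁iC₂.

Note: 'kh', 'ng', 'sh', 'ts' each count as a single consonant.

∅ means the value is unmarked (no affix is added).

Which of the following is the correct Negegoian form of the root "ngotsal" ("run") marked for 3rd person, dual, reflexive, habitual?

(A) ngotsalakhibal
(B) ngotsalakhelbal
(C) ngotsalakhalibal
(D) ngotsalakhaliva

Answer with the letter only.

C

Attach aspect habitual -a → ngotsala.
Attach voice reflexive -khel → ngotsalakhel.
Attach person 3rd person -bal → ngotsalakhelbal.
number = dual: zero marking, form stays ngotsalakhelbal.
Apply vowel harmony: ngotsalakhelbal → ngotsalakhalbal.
Apply epenthesis: ngotsalakhalbal → ngotsalakhalibal.
So the correct form is ngotsalakhalibal, option (C).
(A) ngotsalakhibal is wrong: it uses active instead of reflexive for voice.
(B) ngotsalakhelbal is wrong: it fails to apply the sound rule(s).
(D) ngotsalakhaliva is wrong: it uses 1st person instead of 3rd person for person.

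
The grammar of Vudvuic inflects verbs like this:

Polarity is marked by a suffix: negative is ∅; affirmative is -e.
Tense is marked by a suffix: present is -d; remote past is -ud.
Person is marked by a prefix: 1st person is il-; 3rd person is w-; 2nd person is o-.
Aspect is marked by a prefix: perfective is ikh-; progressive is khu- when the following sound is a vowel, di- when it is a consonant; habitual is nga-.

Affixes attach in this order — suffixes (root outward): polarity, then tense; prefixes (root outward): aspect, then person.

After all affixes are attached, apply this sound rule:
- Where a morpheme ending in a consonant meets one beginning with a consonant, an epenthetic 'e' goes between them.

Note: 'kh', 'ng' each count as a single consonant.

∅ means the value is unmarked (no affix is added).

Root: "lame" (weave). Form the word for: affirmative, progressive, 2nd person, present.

odilameed

Attach aspect progressive di- (before consonant 'l') → dilame.
Attach person 2nd person o- → odilame.
Attach polarity affirmative -e → odilamee.
Attach tense present -d → odilameed.
Epenthesis: no change.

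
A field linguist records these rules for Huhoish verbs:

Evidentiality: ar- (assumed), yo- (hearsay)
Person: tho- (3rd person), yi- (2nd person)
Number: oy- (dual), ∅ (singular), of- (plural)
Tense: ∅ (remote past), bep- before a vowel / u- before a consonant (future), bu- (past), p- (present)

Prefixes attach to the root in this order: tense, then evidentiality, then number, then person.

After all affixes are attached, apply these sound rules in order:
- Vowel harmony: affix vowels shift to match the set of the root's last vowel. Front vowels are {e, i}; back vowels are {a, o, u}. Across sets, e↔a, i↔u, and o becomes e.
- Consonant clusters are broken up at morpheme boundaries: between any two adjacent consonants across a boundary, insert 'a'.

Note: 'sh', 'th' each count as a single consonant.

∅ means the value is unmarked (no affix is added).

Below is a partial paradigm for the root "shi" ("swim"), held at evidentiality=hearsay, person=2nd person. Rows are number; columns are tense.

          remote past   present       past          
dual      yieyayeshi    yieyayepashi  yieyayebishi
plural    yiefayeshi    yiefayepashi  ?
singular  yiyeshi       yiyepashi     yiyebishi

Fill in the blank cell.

Attach tense past bu- → bushi.
Attach evidentiality hearsay yo- → yobushi.
Attach number plural of- → ofyobushi.
Attach person 2nd person yi- → yiofyobushi.
Apply vowel harmony: yiofyobushi → yiefyebishi.
Apply epenthesis: yiefyebishi → yiefayebishi.

yiefayebishi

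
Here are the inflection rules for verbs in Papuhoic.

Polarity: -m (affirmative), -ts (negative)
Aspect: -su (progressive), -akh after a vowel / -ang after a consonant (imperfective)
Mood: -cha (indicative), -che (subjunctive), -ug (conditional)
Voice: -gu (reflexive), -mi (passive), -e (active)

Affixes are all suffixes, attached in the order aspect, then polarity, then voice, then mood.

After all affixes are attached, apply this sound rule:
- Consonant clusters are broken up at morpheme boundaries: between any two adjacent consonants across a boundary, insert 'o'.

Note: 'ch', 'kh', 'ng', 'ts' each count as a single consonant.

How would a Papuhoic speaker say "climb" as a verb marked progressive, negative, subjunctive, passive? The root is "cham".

Attach aspect progressive -su → chamsu.
Attach polarity negative -ts → chamsuts.
Attach voice passive -mi → chamsutsmi.
Attach mood subjunctive -che → chamsutsmiche.
Apply epenthesis: chamsutsmiche → chamosutsomiche.

chamosutsomiche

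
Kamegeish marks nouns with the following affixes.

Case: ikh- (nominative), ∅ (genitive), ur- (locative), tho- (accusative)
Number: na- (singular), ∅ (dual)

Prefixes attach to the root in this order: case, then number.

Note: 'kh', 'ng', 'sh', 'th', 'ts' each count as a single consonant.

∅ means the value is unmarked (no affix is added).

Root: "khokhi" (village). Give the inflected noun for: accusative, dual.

Attach case accusative tho- → thokhokhi.
number = dual: zero marking, form stays thokhokhi.

thokhokhi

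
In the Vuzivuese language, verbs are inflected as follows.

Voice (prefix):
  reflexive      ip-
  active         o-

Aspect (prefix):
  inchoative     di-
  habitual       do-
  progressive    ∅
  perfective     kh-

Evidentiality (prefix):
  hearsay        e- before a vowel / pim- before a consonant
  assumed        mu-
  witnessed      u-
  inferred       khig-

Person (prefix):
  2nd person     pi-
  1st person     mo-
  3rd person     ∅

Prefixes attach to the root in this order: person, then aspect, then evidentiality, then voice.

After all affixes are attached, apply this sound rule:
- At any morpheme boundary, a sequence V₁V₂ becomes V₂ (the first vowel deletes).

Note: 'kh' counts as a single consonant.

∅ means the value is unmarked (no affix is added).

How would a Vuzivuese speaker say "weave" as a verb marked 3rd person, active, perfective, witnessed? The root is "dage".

person = 3rd person: zero marking, form stays dage.
Attach aspect perfective kh- → khdage.
Attach evidentiality witnessed u- → ukhdage.
Attach voice active o- → oukhdage.
Apply vowel deletion: oukhdage → ukhdage.

ukhdage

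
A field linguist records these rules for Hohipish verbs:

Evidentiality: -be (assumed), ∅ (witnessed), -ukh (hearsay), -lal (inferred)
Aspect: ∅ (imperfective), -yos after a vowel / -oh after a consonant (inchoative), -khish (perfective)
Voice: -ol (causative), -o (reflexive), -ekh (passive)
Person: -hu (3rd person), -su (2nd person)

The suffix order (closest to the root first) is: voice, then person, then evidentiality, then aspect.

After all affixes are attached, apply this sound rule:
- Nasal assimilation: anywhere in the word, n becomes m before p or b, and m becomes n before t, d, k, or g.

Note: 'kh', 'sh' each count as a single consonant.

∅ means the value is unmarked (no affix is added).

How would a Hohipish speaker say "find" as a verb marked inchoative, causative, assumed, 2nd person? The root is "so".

Attach voice causative -ol → sool.
Attach person 2nd person -su → soolsu.
Attach evidentiality assumed -be → soolsube.
Attach aspect inchoative -yos (after vowel 'e') → soolsubeyos.
Nasal assimilation: no change.

soolsubeyos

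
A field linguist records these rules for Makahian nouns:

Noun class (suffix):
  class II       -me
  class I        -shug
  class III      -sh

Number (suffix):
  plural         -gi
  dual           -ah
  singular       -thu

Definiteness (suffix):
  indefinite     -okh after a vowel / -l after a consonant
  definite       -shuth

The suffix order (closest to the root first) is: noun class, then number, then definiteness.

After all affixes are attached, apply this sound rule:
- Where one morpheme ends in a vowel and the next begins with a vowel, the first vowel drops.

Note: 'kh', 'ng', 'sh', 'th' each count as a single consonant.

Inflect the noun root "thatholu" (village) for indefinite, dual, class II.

thatholumahl

Attach noun class class II -me → thatholume.
Attach number dual -ah → thatholumeah.
Attach definiteness indefinite -l (after consonant 'h') → thatholumeahl.
Apply vowel deletion: thatholumeahl → thatholumahl.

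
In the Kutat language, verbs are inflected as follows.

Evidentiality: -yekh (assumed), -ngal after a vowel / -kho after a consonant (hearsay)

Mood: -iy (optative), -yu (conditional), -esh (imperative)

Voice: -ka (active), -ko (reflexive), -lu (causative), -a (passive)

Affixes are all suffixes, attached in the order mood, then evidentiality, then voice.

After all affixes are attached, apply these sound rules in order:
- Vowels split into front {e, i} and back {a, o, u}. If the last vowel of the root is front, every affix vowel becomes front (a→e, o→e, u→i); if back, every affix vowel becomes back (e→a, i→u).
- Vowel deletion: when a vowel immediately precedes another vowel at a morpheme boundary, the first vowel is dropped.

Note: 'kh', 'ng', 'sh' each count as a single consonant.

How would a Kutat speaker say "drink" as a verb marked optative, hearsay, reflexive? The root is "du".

Attach mood optative -iy → duiy.
Attach evidentiality hearsay -kho (after consonant 'y') → duiykho.
Attach voice reflexive -ko → duiykhoko.
Apply vowel harmony: duiykhoko → duuykhoko.
Apply vowel deletion: duuykhoko → duykhoko.

duykhoko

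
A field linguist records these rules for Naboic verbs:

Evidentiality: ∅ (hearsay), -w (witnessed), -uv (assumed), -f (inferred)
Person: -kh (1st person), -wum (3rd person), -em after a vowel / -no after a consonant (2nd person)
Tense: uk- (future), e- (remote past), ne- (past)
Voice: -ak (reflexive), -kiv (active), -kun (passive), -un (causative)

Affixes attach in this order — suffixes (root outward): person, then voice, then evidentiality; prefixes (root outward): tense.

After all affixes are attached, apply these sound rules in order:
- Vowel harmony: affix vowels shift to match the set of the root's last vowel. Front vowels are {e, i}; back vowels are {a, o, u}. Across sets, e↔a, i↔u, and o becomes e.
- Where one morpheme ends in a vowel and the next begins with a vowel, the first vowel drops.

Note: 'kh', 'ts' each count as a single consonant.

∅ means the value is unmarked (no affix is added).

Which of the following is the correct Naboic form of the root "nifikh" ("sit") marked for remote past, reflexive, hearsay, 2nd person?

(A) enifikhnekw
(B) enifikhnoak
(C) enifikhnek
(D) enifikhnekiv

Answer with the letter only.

C

Attach person 2nd person -no (after consonant 'kh') → nifikhno.
Attach voice reflexive -ak → nifikhnoak.
Attach tense remote past e- → enifikhnoak.
evidentiality = hearsay: zero marking, form stays enifikhnoak.
Apply vowel harmony: enifikhnoak → enifikhneek.
Apply vowel deletion: enifikhneek → enifikhnek.
So the correct form is enifikhnek, option (C).
(B) enifikhnoak is wrong: it fails to apply the sound rule(s).
(D) enifikhnekiv is wrong: it uses assumed instead of hearsay for evidentiality.
(A) enifikhnekw is wrong: it uses witnessed instead of hearsay for evidentiality.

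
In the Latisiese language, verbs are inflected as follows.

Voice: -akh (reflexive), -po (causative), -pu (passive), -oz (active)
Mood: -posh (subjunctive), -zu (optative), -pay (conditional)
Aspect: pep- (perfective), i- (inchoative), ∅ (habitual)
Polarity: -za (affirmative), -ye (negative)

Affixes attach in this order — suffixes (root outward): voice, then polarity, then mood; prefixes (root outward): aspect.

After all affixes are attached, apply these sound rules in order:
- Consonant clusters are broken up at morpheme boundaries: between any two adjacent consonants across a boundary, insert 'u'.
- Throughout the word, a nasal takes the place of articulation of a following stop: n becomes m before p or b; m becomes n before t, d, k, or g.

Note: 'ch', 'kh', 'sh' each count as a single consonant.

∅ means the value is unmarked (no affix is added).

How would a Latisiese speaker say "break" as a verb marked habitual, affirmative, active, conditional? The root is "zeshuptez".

zeshuptezozuzapay

aspect = habitual: zero marking, form stays zeshuptez.
Attach voice active -oz → zeshuptezoz.
Attach polarity affirmative -za → zeshuptezozza.
Attach mood conditional -pay → zeshuptezozzapay.
Apply epenthesis: zeshuptezozzapay → zeshuptezozuzapay.
Nasal assimilation: no change.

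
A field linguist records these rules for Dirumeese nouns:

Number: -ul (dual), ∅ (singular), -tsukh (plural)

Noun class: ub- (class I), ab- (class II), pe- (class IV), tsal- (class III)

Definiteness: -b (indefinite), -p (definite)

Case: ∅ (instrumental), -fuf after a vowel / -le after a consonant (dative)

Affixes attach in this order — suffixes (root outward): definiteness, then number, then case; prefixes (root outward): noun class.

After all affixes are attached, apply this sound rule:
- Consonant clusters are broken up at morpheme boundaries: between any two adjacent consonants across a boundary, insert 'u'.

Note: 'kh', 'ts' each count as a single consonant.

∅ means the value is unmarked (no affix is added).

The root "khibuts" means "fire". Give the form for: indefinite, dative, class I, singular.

ubukhibutsubule

Attach definiteness indefinite -b → khibutsb.
Attach noun class class I ub- → ubkhibutsb.
number = singular: zero marking, form stays ubkhibutsb.
Attach case dative -le (after consonant 'b') → ubkhibutsble.
Apply epenthesis: ubkhibutsble → ubukhibutsubule.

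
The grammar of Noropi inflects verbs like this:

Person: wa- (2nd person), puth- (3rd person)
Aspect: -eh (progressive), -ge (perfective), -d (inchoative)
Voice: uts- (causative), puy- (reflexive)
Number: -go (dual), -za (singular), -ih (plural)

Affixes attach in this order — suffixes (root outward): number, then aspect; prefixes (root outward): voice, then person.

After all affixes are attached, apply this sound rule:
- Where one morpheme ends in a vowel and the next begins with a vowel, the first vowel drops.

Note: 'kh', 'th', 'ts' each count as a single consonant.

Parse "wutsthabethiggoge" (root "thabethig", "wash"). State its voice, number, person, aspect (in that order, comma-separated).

Segment: wa-uts-thabethig-go-ge.
voice: uts- → causative.
number: -go → dual.
person: wa- → 2nd person.
aspect: -ge → perfective.

causative, dual, 2nd person, perfective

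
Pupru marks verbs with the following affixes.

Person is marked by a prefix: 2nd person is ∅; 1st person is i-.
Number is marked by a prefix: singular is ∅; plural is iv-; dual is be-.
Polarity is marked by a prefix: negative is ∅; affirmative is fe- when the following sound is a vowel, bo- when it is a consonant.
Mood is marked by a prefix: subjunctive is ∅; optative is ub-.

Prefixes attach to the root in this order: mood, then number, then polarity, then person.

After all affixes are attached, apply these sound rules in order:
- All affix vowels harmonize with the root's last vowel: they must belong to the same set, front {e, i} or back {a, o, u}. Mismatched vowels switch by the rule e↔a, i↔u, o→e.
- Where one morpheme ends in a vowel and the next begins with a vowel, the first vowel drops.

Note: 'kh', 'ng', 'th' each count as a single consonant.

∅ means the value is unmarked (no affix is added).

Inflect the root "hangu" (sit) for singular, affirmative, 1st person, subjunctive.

ubohangu

mood = subjunctive: zero marking, form stays hangu.
number = singular: zero marking, form stays hangu.
Attach polarity affirmative bo- (before consonant 'h') → bohangu.
Attach person 1st person i- → ibohangu.
Apply vowel harmony: ibohangu → ubohangu.
Vowel deletion: no change.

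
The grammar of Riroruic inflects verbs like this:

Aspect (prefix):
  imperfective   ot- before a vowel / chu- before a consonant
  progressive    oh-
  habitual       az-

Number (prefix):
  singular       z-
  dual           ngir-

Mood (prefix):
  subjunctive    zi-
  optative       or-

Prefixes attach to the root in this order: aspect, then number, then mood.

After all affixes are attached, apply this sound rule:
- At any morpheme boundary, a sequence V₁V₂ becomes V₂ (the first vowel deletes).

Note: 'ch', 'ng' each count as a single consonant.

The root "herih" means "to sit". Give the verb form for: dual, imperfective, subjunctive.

Attach aspect imperfective chu- (before consonant 'h') → chuherih.
Attach number dual ngir- → ngirchuherih.
Attach mood subjunctive zi- → zingirchuherih.
Vowel deletion: no change.

zingirchuherih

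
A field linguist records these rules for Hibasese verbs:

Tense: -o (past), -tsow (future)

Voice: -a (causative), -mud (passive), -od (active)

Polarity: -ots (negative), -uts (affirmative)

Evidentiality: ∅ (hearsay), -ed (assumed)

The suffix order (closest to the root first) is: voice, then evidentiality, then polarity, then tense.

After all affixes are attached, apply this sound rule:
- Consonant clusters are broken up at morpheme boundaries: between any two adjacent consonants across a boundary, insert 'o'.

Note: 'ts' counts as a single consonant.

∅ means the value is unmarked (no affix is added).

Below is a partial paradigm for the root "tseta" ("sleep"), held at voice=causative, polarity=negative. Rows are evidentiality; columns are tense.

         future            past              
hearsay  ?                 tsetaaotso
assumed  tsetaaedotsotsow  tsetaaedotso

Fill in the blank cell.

Attach voice causative -a → tsetaa.
evidentiality = hearsay: zero marking, form stays tsetaa.
Attach polarity negative -ots → tsetaaots.
Attach tense future -tsow → tsetaaotstsow.
Apply epenthesis: tsetaaotstsow → tsetaaotsotsow.

tsetaaotsotsow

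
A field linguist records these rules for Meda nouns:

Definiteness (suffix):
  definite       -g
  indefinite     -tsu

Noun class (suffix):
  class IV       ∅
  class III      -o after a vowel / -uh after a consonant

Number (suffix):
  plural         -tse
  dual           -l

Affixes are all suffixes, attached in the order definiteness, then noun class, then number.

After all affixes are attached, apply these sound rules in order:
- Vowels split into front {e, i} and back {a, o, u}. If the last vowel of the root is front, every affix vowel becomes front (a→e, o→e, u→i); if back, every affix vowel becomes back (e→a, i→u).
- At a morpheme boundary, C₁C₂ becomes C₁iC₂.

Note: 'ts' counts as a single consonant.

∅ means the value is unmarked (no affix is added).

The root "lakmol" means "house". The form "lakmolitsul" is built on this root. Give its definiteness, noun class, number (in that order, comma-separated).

Segment: lakmol-tsu-l.
definiteness: -tsu → indefinite.
noun class: ∅ → class IV.
number: -l → dual.

indefinite, class IV, dual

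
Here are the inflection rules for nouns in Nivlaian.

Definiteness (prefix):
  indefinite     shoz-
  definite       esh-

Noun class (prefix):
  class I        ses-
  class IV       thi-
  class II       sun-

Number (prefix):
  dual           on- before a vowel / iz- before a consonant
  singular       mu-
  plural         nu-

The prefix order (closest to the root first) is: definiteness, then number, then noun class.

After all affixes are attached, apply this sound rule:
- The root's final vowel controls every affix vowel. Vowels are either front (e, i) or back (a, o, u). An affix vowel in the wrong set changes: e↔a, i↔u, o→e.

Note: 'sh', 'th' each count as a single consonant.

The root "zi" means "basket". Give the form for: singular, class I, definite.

sesmieshzi

Attach definiteness definite esh- → eshzi.
Attach number singular mu- → mueshzi.
Attach noun class class I ses- → sesmueshzi.
Apply vowel harmony: sesmueshzi → sesmieshzi.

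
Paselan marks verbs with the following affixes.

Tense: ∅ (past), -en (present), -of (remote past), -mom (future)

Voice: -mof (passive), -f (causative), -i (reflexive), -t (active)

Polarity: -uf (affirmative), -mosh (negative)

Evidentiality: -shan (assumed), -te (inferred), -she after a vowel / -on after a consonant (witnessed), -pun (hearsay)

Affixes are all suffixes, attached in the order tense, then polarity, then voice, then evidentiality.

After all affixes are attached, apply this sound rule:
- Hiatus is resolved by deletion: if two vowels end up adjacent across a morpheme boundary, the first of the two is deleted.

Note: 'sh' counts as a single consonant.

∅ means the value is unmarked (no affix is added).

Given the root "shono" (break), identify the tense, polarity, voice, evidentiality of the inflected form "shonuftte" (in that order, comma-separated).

past, affirmative, active, inferred

Segment: shono-uf-t-te.
tense: ∅ → past.
polarity: -uf → affirmative.
voice: -t → active.
evidentiality: -te → inferred.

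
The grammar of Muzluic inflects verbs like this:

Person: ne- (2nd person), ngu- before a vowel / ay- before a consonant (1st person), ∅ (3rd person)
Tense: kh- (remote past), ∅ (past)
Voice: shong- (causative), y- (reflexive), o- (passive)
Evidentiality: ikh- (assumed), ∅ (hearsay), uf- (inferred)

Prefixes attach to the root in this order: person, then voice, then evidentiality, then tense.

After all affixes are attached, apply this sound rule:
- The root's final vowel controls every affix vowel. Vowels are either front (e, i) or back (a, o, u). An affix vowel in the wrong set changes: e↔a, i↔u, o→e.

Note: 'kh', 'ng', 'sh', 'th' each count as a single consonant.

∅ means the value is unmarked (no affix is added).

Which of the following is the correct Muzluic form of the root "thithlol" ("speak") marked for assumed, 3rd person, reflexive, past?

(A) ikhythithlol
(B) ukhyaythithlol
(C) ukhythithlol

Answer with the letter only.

C

person = 3rd person: zero marking, form stays thithlol.
Attach voice reflexive y- → ythithlol.
Attach evidentiality assumed ikh- → ikhythithlol.
tense = past: zero marking, form stays ikhythithlol.
Apply vowel harmony: ikhythithlol → ukhythithlol.
So the correct form is ukhythithlol, option (C).
(A) ikhythithlol is wrong: it fails to apply the sound rule(s).
(B) ukhyaythithlol is wrong: it uses 1st person instead of 3rd person for person.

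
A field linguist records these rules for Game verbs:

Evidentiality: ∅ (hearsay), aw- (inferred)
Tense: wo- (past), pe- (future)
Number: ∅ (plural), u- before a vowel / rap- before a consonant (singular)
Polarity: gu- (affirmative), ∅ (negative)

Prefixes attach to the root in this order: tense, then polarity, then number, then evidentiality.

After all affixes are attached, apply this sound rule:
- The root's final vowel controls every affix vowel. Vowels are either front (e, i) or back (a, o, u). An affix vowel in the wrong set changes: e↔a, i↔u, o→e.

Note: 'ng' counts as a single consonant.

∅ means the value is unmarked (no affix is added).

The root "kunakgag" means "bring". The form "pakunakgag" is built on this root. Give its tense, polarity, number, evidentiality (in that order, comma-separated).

Segment: pe-kunakgag.
tense: pe- → future.
polarity: ∅ → negative.
number: ∅ → plural.
evidentiality: ∅ → hearsay.

future, negative, plural, hearsay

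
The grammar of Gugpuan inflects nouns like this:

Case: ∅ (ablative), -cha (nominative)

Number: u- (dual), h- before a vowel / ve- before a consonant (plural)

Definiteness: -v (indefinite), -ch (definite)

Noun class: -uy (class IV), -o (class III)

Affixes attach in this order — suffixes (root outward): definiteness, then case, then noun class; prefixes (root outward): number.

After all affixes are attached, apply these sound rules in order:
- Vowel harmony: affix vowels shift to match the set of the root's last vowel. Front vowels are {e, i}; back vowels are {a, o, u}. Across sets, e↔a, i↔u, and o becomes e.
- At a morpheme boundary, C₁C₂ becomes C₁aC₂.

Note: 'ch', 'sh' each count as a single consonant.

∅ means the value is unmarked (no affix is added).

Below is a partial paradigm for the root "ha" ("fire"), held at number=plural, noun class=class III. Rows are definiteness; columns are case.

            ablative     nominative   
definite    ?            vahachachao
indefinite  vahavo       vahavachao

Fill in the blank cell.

Attach number plural ve- (before consonant 'h') → veha.
Attach definiteness definite -ch → vehach.
case = ablative: zero marking, form stays vehach.
Attach noun class class III -o → vehacho.
Apply vowel harmony: vehacho → vahacho.
Epenthesis: no change.

vahacho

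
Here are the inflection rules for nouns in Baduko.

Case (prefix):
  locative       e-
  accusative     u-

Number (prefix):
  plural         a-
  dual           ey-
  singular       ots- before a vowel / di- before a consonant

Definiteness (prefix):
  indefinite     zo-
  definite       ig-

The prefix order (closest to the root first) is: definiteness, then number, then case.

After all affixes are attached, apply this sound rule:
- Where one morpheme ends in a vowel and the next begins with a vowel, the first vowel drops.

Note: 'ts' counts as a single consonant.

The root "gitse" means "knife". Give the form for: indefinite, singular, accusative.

udizogitse

Attach definiteness indefinite zo- → zogitse.
Attach number singular di- (before consonant 'z') → dizogitse.
Attach case accusative u- → udizogitse.
Vowel deletion: no change.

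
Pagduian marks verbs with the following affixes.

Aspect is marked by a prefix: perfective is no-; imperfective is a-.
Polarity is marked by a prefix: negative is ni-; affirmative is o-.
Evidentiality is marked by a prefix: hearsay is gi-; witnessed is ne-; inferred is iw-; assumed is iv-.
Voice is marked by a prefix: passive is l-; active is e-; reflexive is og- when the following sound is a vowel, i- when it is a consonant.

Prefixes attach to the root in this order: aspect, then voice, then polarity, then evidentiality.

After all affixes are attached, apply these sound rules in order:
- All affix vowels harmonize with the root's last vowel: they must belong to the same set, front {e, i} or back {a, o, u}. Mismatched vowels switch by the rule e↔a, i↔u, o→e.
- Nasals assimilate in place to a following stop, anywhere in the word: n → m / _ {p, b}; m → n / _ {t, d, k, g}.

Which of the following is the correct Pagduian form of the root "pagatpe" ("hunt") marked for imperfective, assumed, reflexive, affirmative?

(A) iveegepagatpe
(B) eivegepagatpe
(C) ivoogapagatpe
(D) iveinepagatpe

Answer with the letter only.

Attach aspect imperfective a- → apagatpe.
Attach voice reflexive og- (before vowel 'a') → ogapagatpe.
Attach polarity affirmative o- → oogapagatpe.
Attach evidentiality assumed iv- → ivoogapagatpe.
Apply vowel harmony: ivoogapagatpe → iveegepagatpe.
Nasal assimilation: no change.
So the correct form is iveegepagatpe, option (A).
(B) eivegepagatpe is wrong: it has the affixes in the wrong order.
(C) ivoogapagatpe is wrong: it fails to apply the sound rule(s).
(D) iveinepagatpe is wrong: it uses perfective instead of imperfective for aspect.

A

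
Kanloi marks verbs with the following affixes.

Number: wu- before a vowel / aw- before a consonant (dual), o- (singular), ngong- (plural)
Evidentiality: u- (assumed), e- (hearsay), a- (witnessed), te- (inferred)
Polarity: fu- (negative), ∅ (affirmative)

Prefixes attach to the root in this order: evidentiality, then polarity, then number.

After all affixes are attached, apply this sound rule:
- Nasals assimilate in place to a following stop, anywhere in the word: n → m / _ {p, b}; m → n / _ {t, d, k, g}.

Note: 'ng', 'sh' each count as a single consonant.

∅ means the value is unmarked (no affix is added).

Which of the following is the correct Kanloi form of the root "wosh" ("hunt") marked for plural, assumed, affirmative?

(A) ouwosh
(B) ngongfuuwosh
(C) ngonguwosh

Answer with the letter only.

Attach evidentiality assumed u- → uwosh.
polarity = affirmative: zero marking, form stays uwosh.
Attach number plural ngong- → ngonguwosh.
Nasal assimilation: no change.
So the correct form is ngonguwosh, option (C).
(B) ngongfuuwosh is wrong: it uses negative instead of affirmative for polarity.
(A) ouwosh is wrong: it uses singular instead of plural for number.

C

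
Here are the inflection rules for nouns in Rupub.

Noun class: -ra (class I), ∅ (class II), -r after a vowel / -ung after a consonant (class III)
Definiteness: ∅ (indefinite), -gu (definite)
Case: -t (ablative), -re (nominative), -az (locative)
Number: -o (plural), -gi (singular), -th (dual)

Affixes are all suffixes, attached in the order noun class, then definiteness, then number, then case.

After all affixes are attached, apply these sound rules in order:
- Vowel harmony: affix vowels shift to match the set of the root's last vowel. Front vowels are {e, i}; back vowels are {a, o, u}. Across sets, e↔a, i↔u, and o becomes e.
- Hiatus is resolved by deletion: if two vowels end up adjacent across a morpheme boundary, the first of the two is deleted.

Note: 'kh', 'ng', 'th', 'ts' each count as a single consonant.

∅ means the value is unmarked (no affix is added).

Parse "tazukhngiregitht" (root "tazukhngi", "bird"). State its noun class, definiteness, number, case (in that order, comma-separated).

Segment: tazukhngi-ra-gu-th-t.
noun class: -ra → class I.
definiteness: -gu → definite.
number: -th → dual.
case: -t → ablative.

class I, definite, dual, ablative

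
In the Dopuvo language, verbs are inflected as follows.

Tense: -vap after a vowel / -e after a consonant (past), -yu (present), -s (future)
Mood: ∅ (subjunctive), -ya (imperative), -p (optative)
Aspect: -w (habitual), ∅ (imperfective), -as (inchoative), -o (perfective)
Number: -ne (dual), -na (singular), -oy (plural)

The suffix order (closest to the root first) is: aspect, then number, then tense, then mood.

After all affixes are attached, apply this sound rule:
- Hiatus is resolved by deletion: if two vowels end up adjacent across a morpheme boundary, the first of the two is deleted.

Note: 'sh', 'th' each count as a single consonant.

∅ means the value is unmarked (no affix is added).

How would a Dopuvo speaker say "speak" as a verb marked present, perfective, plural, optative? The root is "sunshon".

Attach aspect perfective -o → sunshono.
Attach number plural -oy → sunshonooy.
Attach tense present -yu → sunshonooyyu.
Attach mood optative -p → sunshonooyyup.
Apply vowel deletion: sunshonooyyup → sunshonoyyup.

sunshonoyyup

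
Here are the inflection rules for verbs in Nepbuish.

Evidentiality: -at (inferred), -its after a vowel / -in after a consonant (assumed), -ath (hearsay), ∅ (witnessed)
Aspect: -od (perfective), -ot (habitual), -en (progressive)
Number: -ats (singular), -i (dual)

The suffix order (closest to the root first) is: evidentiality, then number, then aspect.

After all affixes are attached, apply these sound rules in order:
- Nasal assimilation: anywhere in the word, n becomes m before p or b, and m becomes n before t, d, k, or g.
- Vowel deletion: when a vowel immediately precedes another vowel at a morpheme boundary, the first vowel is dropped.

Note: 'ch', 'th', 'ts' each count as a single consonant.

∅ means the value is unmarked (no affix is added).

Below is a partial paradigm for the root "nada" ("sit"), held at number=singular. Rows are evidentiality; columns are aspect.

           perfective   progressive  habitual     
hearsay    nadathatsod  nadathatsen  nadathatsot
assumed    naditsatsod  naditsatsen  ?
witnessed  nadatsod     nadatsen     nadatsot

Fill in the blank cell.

naditsatsot

Attach evidentiality assumed -its (after vowel 'a') → nadaits.
Attach number singular -ats → nadaitsats.
Attach aspect habitual -ot → nadaitsatsot.
Nasal assimilation: no change.
Apply vowel deletion: nadaitsatsot → naditsatsot.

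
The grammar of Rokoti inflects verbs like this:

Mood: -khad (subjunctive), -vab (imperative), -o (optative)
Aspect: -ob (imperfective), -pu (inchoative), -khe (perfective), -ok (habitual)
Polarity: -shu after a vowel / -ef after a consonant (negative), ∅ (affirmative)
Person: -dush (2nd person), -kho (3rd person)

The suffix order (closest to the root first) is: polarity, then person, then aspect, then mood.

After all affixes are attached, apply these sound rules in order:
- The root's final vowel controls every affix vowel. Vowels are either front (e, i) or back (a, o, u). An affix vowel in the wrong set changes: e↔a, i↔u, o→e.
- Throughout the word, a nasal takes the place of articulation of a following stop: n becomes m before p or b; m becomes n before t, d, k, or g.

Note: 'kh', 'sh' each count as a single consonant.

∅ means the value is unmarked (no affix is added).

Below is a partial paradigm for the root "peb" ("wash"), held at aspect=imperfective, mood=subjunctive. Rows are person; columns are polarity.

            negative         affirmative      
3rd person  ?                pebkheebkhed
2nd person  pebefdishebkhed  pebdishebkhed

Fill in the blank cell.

pebefkheebkhed

Attach polarity negative -ef (after consonant 'b') → pebef.
Attach person 3rd person -kho → pebefkho.
Attach aspect imperfective -ob → pebefkhoob.
Attach mood subjunctive -khad → pebefkhoobkhad.
Apply vowel harmony: pebefkhoobkhad → pebefkheebkhed.
Nasal assimilation: no change.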